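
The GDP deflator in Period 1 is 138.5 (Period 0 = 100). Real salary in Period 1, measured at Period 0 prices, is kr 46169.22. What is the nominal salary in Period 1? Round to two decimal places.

Nominal = Real × (Index/100) = 46169.22 × (138.5/100)
        = 46169.22 × 1.385 = 63944.3697

63944.37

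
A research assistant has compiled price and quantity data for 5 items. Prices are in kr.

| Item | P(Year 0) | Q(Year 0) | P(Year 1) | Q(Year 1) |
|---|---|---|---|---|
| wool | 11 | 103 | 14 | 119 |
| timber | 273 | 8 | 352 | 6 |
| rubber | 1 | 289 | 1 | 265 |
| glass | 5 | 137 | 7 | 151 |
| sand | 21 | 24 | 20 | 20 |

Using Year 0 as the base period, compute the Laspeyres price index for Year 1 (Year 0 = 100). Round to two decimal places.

Laspeyres price index uses base-period quantities as weights.
ΣP(Year 1)·Q(Year 0) = 14×103 + 352×8 + 1×289 + 7×137 + 20×24 = 1442 + 2816 + 289 + 959 + 480 = 5986
ΣP(Year 0)·Q(Year 0) = 11×103 + 273×8 + 1×289 + 5×137 + 21×24 = 1133 + 2184 + 289 + 685 + 504 = 4795
Index = 5986 / 4795 × 100 = 124.8384

124.84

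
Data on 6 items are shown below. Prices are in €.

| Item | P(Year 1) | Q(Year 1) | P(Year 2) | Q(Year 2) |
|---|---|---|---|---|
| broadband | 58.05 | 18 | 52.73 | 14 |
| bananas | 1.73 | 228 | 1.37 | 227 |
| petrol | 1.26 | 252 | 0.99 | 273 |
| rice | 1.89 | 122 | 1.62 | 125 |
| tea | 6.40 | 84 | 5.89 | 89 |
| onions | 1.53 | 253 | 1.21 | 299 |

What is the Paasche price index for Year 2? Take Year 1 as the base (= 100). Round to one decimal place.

85.6

Paasche price index uses current-period quantities as weights.
ΣP(Year 2)·Q(Year 2) = 52.73×14 + 1.37×227 + 0.99×273 + 1.62×125 + 5.89×89 + 1.21×299 = 738.22 + 310.99 + 270.27 + 202.5 + 524.21 + 361.79 = 2407.98
ΣP(Year 1)·Q(Year 2) = 58.05×14 + 1.73×227 + 1.26×273 + 1.89×125 + 6.40×89 + 1.53×299 = 812.7 + 392.71 + 343.98 + 236.25 + 569.6 + 457.47 = 2812.71
Index = 2407.98 / 2812.71 × 100 = 85.6107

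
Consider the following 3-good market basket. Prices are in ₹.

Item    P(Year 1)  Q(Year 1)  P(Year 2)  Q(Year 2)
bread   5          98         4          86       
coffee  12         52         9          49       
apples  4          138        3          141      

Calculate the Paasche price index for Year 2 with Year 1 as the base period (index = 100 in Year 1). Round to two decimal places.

Paasche price index uses current-period quantities as weights.
ΣP(Year 2)·Q(Year 2) = 4×86 + 9×49 + 3×141 = 344 + 441 + 423 = 1208
ΣP(Year 1)·Q(Year 2) = 5×86 + 12×49 + 4×141 = 430 + 588 + 564 = 1582
Index = 1208 / 1582 × 100 = 76.3590

76.36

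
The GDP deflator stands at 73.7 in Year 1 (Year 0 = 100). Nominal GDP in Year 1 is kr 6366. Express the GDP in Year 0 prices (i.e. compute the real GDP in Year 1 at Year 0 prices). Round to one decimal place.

Real = Nominal ÷ (Index/100) = 6366 ÷ (73.7/100)
     = 6366 ÷ 0.737 = 8637.7205

8637.7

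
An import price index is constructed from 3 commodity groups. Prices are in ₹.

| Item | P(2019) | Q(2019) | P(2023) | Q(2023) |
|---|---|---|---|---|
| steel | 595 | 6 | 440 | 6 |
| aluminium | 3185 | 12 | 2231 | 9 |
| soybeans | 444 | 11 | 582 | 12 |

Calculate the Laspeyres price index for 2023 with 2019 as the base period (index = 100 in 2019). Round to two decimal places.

76.73

Laspeyres price index uses base-period quantities as weights.
ΣP(2023)·Q(2019) = 440×6 + 2231×12 + 582×11 = 2640 + 26772 + 6402 = 35814
ΣP(2019)·Q(2019) = 595×6 + 3185×12 + 444×11 = 3570 + 38220 + 4884 = 46674
Index = 35814 / 46674 × 100 = 76.7322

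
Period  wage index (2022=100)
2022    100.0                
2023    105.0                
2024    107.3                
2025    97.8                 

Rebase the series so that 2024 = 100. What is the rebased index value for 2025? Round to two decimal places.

91.15

Rebased(2025) = 97.8 / 107.3 × 100 = 91.1463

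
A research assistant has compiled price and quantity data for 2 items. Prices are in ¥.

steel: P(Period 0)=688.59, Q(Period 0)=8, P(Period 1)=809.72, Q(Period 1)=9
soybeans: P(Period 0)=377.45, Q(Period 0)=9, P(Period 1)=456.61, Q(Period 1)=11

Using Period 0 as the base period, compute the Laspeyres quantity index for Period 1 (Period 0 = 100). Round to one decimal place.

Laspeyres quantity index uses base-period prices as weights.
ΣP(Period 0)·Q(Period 1) = 688.59×9 + 377.45×11 = 6197.31 + 4151.95 = 10349.26
ΣP(Period 0)·Q(Period 0) = 688.59×8 + 377.45×9 = 5508.72 + 3397.05 = 8905.77
Index = 10349.26 / 8905.77 × 100 = 116.2085

116.2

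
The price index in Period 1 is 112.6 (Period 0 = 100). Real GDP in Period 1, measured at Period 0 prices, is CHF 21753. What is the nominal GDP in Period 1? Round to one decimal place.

24493.9

Nominal = Real × (Index/100) = 21753 × (112.6/100)
        = 21753 × 1.126 = 24493.8780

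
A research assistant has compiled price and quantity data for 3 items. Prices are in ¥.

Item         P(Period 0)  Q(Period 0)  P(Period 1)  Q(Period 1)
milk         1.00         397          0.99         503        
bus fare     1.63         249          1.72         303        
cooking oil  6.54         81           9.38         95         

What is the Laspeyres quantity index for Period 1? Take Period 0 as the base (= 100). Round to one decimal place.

Laspeyres quantity index uses base-period prices as weights.
ΣP(Period 0)·Q(Period 1) = 1.00×503 + 1.63×303 + 6.54×95 = 503 + 493.89 + 621.3 = 1618.19
ΣP(Period 0)·Q(Period 0) = 1.00×397 + 1.63×249 + 6.54×81 = 397 + 405.87 + 529.74 = 1332.61
Index = 1618.19 / 1332.61 × 100 = 121.4301

121.4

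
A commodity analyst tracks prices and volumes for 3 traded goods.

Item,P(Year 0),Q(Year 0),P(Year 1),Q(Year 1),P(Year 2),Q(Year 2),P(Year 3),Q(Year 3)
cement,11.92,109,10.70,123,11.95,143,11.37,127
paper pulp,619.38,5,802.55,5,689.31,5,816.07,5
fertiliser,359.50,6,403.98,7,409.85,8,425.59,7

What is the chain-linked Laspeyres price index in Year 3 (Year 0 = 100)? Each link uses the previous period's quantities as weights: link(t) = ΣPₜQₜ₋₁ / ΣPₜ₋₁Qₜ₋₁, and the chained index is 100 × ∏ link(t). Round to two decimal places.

119.62

Link Year 0→Year 1:
ΣP(Year 1)Q(Year 0) = 10.70×109 + 802.55×5 + 403.98×6 = 1166.3 + 4012.75 + 2423.88 = 7602.93
ΣP(Year 0)Q(Year 0) = 11.92×109 + 619.38×5 + 359.50×6 = 1299.28 + 3096.9 + 2157 = 6553.18
link = 7602.93/6553.18 = 1.160189
Link Year 1→Year 2:
ΣP(Year 2)Q(Year 1) = 11.95×123 + 689.31×5 + 409.85×7 = 1469.85 + 3446.55 + 2868.95 = 7785.35
ΣP(Year 1)Q(Year 1) = 10.70×123 + 802.55×5 + 403.98×7 = 1316.1 + 4012.75 + 2827.86 = 8156.71
link = 7785.35/8156.71 = 0.954472
Link Year 2→Year 3:
ΣP(Year 3)Q(Year 2) = 11.37×143 + 816.07×5 + 425.59×8 = 1625.91 + 4080.35 + 3404.72 = 9110.98
ΣP(Year 2)Q(Year 2) = 11.95×143 + 689.31×5 + 409.85×8 = 1708.85 + 3446.55 + 3278.8 = 8434.2
link = 9110.98/8434.2 = 1.080242
Chained index = 100 × 1.160189 × 0.954472 × 1.080242 = 119.6226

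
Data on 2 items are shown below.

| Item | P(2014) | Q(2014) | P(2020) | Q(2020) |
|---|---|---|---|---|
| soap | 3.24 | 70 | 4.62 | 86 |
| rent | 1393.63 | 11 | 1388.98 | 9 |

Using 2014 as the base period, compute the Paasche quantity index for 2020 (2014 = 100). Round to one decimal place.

82.7

Paasche quantity index uses current-period prices as weights.
ΣP(2020)·Q(2020) = 4.62×86 + 1388.98×9 = 397.32 + 12500.82 = 12898.14
ΣP(2020)·Q(2014) = 4.62×70 + 1388.98×11 = 323.4 + 15278.78 = 15602.18
Index = 12898.14 / 15602.18 × 100 = 82.6688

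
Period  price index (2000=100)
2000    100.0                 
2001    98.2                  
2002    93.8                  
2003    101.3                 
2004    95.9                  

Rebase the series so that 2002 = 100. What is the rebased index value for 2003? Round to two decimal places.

Rebased(2003) = 101.3 / 93.8 × 100 = 107.9957

108.00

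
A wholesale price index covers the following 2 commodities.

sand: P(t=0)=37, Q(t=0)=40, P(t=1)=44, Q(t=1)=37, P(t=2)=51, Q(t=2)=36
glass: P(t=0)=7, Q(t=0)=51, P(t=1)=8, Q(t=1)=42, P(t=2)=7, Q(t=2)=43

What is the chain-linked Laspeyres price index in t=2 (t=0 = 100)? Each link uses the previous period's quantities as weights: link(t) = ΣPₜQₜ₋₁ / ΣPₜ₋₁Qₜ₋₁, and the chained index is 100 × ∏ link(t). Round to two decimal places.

Link t=0→t=1:
ΣP(t=1)Q(t=0) = 44×40 + 8×51 = 1760 + 408 = 2168
ΣP(t=0)Q(t=0) = 37×40 + 7×51 = 1480 + 357 = 1837
link = 2168/1837 = 1.180185
Link t=1→t=2:
ΣP(t=2)Q(t=1) = 51×37 + 7×42 = 1887 + 294 = 2181
ΣP(t=1)Q(t=1) = 44×37 + 8×42 = 1628 + 336 = 1964
link = 2181/1964 = 1.110489
Chained index = 100 × 1.180185 × 1.110489 = 131.0582

131.06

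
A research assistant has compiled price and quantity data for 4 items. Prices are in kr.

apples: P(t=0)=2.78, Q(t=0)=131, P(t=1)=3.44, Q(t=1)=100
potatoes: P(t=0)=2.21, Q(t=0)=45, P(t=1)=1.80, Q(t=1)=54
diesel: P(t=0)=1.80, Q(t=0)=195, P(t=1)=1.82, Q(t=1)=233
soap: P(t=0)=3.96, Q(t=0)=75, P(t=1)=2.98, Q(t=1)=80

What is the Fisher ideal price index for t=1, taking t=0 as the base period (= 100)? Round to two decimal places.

Laspeyres component (base-period weights):
ΣP(t=1)Q(t=0) = 3.44×131 + 1.80×45 + 1.82×195 + 2.98×75 = 450.64 + 81 + 354.9 + 223.5 = 1110.04
ΣP(t=0)Q(t=0) = 2.78×131 + 2.21×45 + 1.80×195 + 3.96×75 = 364.18 + 99.45 + 351 + 297 = 1111.63
L = 1110.04 / 1111.63 × 100 = 99.8570
Paasche component (current-period weights):
ΣP(t=1)Q(t=1) = 3.44×100 + 1.80×54 + 1.82×233 + 2.98×80 = 344 + 97.2 + 424.06 + 238.4 = 1103.66
ΣP(t=0)Q(t=1) = 2.78×100 + 2.21×54 + 1.80×233 + 3.96×80 = 278 + 119.34 + 419.4 + 316.8 = 1133.54
P = 1103.66 / 1133.54 × 100 = 97.3640
Fisher = √(L × P) = √(99.8570 × 97.3640) = 98.6026

98.60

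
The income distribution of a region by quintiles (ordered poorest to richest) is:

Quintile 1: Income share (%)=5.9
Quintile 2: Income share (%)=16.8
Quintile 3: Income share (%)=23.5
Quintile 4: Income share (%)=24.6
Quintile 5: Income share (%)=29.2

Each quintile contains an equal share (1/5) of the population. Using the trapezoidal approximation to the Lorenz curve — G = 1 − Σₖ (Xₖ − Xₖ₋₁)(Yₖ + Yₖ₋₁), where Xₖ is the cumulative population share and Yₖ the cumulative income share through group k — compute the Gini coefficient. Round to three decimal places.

0.218

Cumulative income shares Yₖ: 0.0590, 0.2270, 0.4620, 0.7080, 1.0000
Σ (Xₖ−Xₖ₋₁)(Yₖ+Yₖ₋₁) = (1/5)(0.0590+0.0000) + (1/5)(0.2270+0.0590) + (1/5)(0.4620+0.2270) + (1/5)(0.7080+0.4620) + (1/5)(1.0000+0.7080)
  = 0.0118 + 0.0572 + 0.1378 + 0.2340 + 0.3416 = 0.7824
G = 1 − 0.7824 = 0.2176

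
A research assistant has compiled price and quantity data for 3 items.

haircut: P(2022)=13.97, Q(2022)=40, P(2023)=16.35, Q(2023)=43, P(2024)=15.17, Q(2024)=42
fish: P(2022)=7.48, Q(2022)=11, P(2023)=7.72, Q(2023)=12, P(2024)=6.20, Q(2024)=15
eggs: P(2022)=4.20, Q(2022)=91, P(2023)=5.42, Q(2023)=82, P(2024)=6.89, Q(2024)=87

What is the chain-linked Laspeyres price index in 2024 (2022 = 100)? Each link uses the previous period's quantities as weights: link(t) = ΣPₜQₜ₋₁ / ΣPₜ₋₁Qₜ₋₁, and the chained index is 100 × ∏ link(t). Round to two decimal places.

Link 2022→2023:
ΣP(2023)Q(2022) = 16.35×40 + 7.72×11 + 5.42×91 = 654 + 84.92 + 493.22 = 1232.14
ΣP(2022)Q(2022) = 13.97×40 + 7.48×11 + 4.20×91 = 558.8 + 82.28 + 382.2 = 1023.28
link = 1232.14/1023.28 = 1.204108
Link 2023→2024:
ΣP(2024)Q(2023) = 15.17×43 + 6.20×12 + 6.89×82 = 652.31 + 74.4 + 564.98 = 1291.69
ΣP(2023)Q(2023) = 16.35×43 + 7.72×12 + 5.42×82 = 703.05 + 92.64 + 444.44 = 1240.13
link = 1291.69/1240.13 = 1.041576
Chained index = 100 × 1.204108 × 1.041576 = 125.4171

125.42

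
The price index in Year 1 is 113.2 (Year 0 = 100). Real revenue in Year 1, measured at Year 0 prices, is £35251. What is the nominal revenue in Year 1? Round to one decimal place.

39904.1

Nominal = Real × (Index/100) = 35251 × (113.2/100)
        = 35251 × 1.132 = 39904.1320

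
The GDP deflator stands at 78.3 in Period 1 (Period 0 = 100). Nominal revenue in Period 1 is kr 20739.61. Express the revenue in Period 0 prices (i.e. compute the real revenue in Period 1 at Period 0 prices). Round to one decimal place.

26487.4

Real = Nominal ÷ (Index/100) = 20739.61 ÷ (78.3/100)
     = 20739.61 ÷ 0.783 = 26487.3691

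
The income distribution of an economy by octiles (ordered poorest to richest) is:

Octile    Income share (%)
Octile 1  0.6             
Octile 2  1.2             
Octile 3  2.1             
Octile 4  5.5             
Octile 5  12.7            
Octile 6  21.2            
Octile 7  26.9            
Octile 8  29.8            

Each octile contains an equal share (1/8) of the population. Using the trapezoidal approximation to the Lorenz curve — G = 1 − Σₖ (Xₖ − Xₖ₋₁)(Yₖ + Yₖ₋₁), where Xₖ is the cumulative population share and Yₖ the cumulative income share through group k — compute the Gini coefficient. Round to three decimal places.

0.497

Cumulative income shares Yₖ: 0.0060, 0.0180, 0.0390, 0.0940, 0.2210, 0.4330, 0.7020, 1.0000
Σ (Xₖ−Xₖ₋₁)(Yₖ+Yₖ₋₁) = (1/8)(0.0060+0.0000) + (1/8)(0.0180+0.0060) + (1/8)(0.0390+0.0180) + (1/8)(0.0940+0.0390) + (1/8)(0.2210+0.0940) + (1/8)(0.4330+0.2210) + (1/8)(0.7020+0.4330) + (1/8)(1.0000+0.7020)
  = 0.0008 + 0.0030 + 0.0071 + 0.0166 + 0.0394 + 0.0818 + 0.1419 + 0.2127 = 0.5032
G = 1 − 0.5032 = 0.4968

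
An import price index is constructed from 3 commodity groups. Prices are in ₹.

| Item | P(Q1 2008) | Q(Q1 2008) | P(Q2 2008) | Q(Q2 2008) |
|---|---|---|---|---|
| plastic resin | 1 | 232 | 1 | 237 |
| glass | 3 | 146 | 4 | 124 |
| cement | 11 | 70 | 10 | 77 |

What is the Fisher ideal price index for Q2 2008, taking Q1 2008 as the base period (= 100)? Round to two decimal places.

Laspeyres component (base-period weights):
ΣP(Q2 2008)Q(Q1 2008) = 1×232 + 4×146 + 10×70 = 232 + 584 + 700 = 1516
ΣP(Q1 2008)Q(Q1 2008) = 1×232 + 3×146 + 11×70 = 232 + 438 + 770 = 1440
L = 1516 / 1440 × 100 = 105.2778
Paasche component (current-period weights):
ΣP(Q2 2008)Q(Q2 2008) = 1×237 + 4×124 + 10×77 = 237 + 496 + 770 = 1503
ΣP(Q1 2008)Q(Q2 2008) = 1×237 + 3×124 + 11×77 = 237 + 372 + 847 = 1456
P = 1503 / 1456 × 100 = 103.2280
Fisher = √(L × P) = √(105.2778 × 103.2280) = 104.2479

104.25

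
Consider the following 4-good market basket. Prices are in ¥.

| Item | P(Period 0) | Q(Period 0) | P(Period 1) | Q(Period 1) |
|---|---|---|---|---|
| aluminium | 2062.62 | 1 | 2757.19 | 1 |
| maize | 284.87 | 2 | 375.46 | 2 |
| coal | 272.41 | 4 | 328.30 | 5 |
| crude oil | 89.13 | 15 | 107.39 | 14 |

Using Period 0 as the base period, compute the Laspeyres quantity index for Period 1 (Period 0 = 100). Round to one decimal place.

Laspeyres quantity index uses base-period prices as weights.
ΣP(Period 0)·Q(Period 1) = 2062.62×1 + 284.87×2 + 272.41×5 + 89.13×14 = 2062.62 + 569.74 + 1362.05 + 1247.82 = 5242.23
ΣP(Period 0)·Q(Period 0) = 2062.62×1 + 284.87×2 + 272.41×4 + 89.13×15 = 2062.62 + 569.74 + 1089.64 + 1336.95 = 5058.95
Index = 5242.23 / 5058.95 × 100 = 103.6229

103.6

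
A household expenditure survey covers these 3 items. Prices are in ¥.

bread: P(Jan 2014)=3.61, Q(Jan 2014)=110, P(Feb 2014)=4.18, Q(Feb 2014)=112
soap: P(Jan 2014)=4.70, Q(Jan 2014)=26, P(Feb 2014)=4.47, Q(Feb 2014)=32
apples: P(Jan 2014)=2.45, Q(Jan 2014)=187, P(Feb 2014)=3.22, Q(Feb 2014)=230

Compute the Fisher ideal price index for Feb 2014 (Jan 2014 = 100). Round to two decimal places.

Laspeyres component (base-period weights):
ΣP(Feb 2014)Q(Jan 2014) = 4.18×110 + 4.47×26 + 3.22×187 = 459.8 + 116.22 + 602.14 = 1178.16
ΣP(Jan 2014)Q(Jan 2014) = 3.61×110 + 4.70×26 + 2.45×187 = 397.1 + 122.2 + 458.15 = 977.45
L = 1178.16 / 977.45 × 100 = 120.5340
Paasche component (current-period weights):
ΣP(Feb 2014)Q(Feb 2014) = 4.18×112 + 4.47×32 + 3.22×230 = 468.16 + 143.04 + 740.6 = 1351.8
ΣP(Jan 2014)Q(Feb 2014) = 3.61×112 + 4.70×32 + 2.45×230 = 404.32 + 150.4 + 563.5 = 1118.22
P = 1351.8 / 1118.22 × 100 = 120.8886
Fisher = √(L × P) = √(120.5340 × 120.8886) = 120.7112

120.71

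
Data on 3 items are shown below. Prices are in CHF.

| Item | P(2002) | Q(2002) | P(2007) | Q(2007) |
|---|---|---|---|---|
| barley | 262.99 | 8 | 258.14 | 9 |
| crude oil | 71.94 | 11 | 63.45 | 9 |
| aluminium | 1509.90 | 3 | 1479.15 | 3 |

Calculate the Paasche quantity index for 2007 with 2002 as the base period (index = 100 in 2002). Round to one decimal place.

101.8

Paasche quantity index uses current-period prices as weights.
ΣP(2007)·Q(2007) = 258.14×9 + 63.45×9 + 1479.15×3 = 2323.26 + 571.05 + 4437.45 = 7331.76
ΣP(2007)·Q(2002) = 258.14×8 + 63.45×11 + 1479.15×3 = 2065.12 + 697.95 + 4437.45 = 7200.52
Index = 7331.76 / 7200.52 × 100 = 101.8226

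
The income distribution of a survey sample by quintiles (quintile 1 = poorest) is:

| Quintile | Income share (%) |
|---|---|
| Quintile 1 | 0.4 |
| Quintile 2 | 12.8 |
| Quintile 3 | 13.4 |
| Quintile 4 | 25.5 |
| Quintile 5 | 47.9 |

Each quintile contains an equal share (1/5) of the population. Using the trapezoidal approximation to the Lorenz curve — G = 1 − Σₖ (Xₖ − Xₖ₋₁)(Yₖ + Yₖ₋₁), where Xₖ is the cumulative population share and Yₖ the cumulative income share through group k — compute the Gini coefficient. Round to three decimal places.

Cumulative income shares Yₖ: 0.0040, 0.1320, 0.2660, 0.5210, 1.0000
Σ (Xₖ−Xₖ₋₁)(Yₖ+Yₖ₋₁) = (1/5)(0.0040+0.0000) + (1/5)(0.1320+0.0040) + (1/5)(0.2660+0.1320) + (1/5)(0.5210+0.2660) + (1/5)(1.0000+0.5210)
  = 0.0008 + 0.0272 + 0.0796 + 0.1574 + 0.3042 = 0.5692
G = 1 − 0.5692 = 0.4308

0.431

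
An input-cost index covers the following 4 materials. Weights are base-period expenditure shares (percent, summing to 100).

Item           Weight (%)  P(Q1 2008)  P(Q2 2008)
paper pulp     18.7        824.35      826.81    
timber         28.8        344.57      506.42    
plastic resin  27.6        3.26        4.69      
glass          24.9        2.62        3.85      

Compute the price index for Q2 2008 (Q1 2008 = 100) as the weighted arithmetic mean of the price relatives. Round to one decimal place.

paper pulp: 18.7 × (826.81/824.35) = 18.7 × 1.002984 = 18.7558
timber: 28.8 × (506.42/344.57) = 28.8 × 1.469716 = 42.3278
plastic resin: 27.6 × (4.69/3.26) = 27.6 × 1.438650 = 39.7067
glass: 24.9 × (3.85/2.62) = 24.9 × 1.469466 = 36.5897
Index = Σ wᵢ·(p₁ᵢ/p₀ᵢ) = 18.7558 + 42.3278 + 39.7067 + 36.5897 = 137.3801

137.4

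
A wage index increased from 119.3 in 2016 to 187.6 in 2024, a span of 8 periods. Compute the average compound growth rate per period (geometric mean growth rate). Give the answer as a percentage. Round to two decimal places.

5.82%

Growth factor = (187.6/119.3)^(1/8) = (1.572506)^(1/8) = 1.058215
Growth rate = 1.058215 − 1 = 0.058215 = 5.8215%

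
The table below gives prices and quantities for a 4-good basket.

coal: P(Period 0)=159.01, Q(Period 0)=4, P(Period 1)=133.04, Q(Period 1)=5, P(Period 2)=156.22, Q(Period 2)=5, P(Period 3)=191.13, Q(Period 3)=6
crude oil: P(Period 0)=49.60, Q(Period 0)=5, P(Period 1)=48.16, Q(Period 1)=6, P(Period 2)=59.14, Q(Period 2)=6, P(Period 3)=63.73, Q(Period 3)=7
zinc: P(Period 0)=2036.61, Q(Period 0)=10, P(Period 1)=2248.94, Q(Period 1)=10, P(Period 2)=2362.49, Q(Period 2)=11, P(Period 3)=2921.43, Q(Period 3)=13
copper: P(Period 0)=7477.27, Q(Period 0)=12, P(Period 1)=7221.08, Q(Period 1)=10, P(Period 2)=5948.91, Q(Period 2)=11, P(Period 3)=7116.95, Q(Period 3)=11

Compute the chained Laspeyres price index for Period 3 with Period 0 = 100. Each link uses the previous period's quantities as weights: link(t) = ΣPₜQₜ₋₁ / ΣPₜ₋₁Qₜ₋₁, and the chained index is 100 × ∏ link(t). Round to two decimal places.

Link Period 0→Period 1:
ΣP(Period 1)Q(Period 0) = 133.04×4 + 48.16×5 + 2248.94×10 + 7221.08×12 = 532.16 + 240.8 + 22489.4 + 86652.96 = 109915.32
ΣP(Period 0)Q(Period 0) = 159.01×4 + 49.60×5 + 2036.61×10 + 7477.27×12 = 636.04 + 248 + 20366.1 + 89727.24 = 110977.38
link = 109915.32/110977.38 = 0.990430
Link Period 1→Period 2:
ΣP(Period 2)Q(Period 1) = 156.22×5 + 59.14×6 + 2362.49×10 + 5948.91×10 = 781.1 + 354.84 + 23624.9 + 59489.1 = 84249.94
ΣP(Period 1)Q(Period 1) = 133.04×5 + 48.16×6 + 2248.94×10 + 7221.08×10 = 665.2 + 288.96 + 22489.4 + 72210.8 = 95654.36
link = 84249.94/95654.36 = 0.880775
Link Period 2→Period 3:
ΣP(Period 3)Q(Period 2) = 191.13×5 + 63.73×6 + 2921.43×11 + 7116.95×11 = 955.65 + 382.38 + 32135.73 + 78286.45 = 111760.21
ΣP(Period 2)Q(Period 2) = 156.22×5 + 59.14×6 + 2362.49×11 + 5948.91×11 = 781.1 + 354.84 + 25987.39 + 65438.01 = 92561.34
link = 111760.21/92561.34 = 1.207418
Chained index = 100 × 0.990430 × 0.880775 × 1.207418 = 105.3286

105.33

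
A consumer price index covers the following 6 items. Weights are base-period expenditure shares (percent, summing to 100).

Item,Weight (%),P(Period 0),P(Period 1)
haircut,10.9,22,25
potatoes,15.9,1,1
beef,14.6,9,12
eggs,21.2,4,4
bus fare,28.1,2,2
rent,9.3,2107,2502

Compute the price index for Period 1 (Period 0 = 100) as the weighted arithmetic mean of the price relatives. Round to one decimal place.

haircut: 10.9 × (25/22) = 10.9 × 1.136364 = 12.3864
potatoes: 15.9 × (1/1) = 15.9 × 1.000000 = 15.9000
beef: 14.6 × (12/9) = 14.6 × 1.333333 = 19.4667
eggs: 21.2 × (4/4) = 21.2 × 1.000000 = 21.2000
bus fare: 28.1 × (2/2) = 28.1 × 1.000000 = 28.1000
rent: 9.3 × (2502/2107) = 9.3 × 1.187470 = 11.0435
Index = Σ wᵢ·(p₁ᵢ/p₀ᵢ) = 12.3864 + 15.9000 + 19.4667 + 21.2000 + 28.1000 + 11.0435 = 108.0965

108.1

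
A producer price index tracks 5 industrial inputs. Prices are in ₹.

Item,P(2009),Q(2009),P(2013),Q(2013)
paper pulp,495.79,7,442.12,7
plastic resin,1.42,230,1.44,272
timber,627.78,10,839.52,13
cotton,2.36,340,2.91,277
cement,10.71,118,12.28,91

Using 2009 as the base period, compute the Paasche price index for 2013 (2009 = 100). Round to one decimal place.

Paasche price index uses current-period quantities as weights.
ΣP(2013)·Q(2013) = 442.12×7 + 1.44×272 + 839.52×13 + 2.91×277 + 12.28×91 = 3094.84 + 391.68 + 10913.76 + 806.07 + 1117.48 = 16323.83
ΣP(2009)·Q(2013) = 495.79×7 + 1.42×272 + 627.78×13 + 2.36×277 + 10.71×91 = 3470.53 + 386.24 + 8161.14 + 653.72 + 974.61 = 13646.24
Index = 16323.83 / 13646.24 × 100 = 119.6214

119.6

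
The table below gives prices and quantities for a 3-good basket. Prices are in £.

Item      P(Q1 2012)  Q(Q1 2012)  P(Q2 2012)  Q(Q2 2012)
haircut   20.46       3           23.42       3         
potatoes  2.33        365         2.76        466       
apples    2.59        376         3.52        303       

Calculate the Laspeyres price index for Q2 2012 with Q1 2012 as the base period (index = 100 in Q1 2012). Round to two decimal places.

127.34

Laspeyres price index uses base-period quantities as weights.
ΣP(Q2 2012)·Q(Q1 2012) = 23.42×3 + 2.76×365 + 3.52×376 = 70.26 + 1007.4 + 1323.52 = 2401.18
ΣP(Q1 2012)·Q(Q1 2012) = 20.46×3 + 2.33×365 + 2.59×376 = 61.38 + 850.45 + 973.84 = 1885.67
Index = 2401.18 / 1885.67 × 100 = 127.3383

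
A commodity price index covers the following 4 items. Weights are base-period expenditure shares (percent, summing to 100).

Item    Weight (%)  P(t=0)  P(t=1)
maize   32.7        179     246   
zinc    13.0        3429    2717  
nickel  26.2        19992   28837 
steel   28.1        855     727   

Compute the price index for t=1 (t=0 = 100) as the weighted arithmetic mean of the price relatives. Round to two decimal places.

116.93

maize: 32.7 × (246/179) = 32.7 × 1.374302 = 44.9397
zinc: 13.0 × (2717/3429) = 13.0 × 0.792359 = 10.3007
nickel: 26.2 × (28837/19992) = 26.2 × 1.442427 = 37.7916
steel: 28.1 × (727/855) = 28.1 × 0.850292 = 23.8932
Index = Σ wᵢ·(p₁ᵢ/p₀ᵢ) = 44.9397 + 10.3007 + 37.7916 + 23.8932 = 116.9251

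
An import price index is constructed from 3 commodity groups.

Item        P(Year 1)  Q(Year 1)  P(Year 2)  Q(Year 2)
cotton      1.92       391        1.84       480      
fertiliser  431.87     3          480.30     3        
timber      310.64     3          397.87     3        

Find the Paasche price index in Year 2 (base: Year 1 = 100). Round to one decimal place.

111.7

Paasche price index uses current-period quantities as weights.
ΣP(Year 2)·Q(Year 2) = 1.84×480 + 480.30×3 + 397.87×3 = 883.2 + 1440.9 + 1193.61 = 3517.71
ΣP(Year 1)·Q(Year 2) = 1.92×480 + 431.87×3 + 310.64×3 = 921.6 + 1295.61 + 931.92 = 3149.13
Index = 3517.71 / 3149.13 × 100 = 111.7042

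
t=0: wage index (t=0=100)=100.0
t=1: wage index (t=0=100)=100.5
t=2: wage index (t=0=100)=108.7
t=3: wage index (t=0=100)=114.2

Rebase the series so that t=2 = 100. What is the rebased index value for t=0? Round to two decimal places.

Rebased(t=0) = 100.0 / 108.7 × 100 = 91.9963

92.00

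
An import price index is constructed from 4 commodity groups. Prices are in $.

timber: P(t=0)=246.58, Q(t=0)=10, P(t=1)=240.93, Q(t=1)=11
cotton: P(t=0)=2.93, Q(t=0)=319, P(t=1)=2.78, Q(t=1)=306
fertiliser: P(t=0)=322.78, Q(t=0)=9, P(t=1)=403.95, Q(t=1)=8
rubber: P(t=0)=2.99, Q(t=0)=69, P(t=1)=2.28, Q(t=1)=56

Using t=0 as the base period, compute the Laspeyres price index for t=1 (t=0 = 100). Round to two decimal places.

Laspeyres price index uses base-period quantities as weights.
ΣP(t=1)·Q(t=0) = 240.93×10 + 2.78×319 + 403.95×9 + 2.28×69 = 2409.3 + 886.82 + 3635.55 + 157.32 = 7088.99
ΣP(t=0)·Q(t=0) = 246.58×10 + 2.93×319 + 322.78×9 + 2.99×69 = 2465.8 + 934.67 + 2905.02 + 206.31 = 6511.8
Index = 7088.99 / 6511.8 × 100 = 108.8638

108.86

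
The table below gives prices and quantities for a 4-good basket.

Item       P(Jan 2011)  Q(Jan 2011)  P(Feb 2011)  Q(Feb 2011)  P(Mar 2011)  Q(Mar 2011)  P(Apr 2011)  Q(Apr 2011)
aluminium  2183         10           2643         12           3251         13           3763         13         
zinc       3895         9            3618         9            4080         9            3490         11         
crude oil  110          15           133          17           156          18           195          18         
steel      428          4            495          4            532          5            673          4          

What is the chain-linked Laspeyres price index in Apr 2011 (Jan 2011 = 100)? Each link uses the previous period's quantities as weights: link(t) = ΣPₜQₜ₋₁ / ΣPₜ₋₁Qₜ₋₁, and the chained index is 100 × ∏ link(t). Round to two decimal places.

Link Jan 2011→Feb 2011:
ΣP(Feb 2011)Q(Jan 2011) = 2643×10 + 3618×9 + 133×15 + 495×4 = 26430 + 32562 + 1995 + 1980 = 62967
ΣP(Jan 2011)Q(Jan 2011) = 2183×10 + 3895×9 + 110×15 + 428×4 = 21830 + 35055 + 1650 + 1712 = 60247
link = 62967/60247 = 1.045147
Link Feb 2011→Mar 2011:
ΣP(Mar 2011)Q(Feb 2011) = 3251×12 + 4080×9 + 156×17 + 532×4 = 39012 + 36720 + 2652 + 2128 = 80512
ΣP(Feb 2011)Q(Feb 2011) = 2643×12 + 3618×9 + 133×17 + 495×4 = 31716 + 32562 + 2261 + 1980 = 68519
link = 80512/68519 = 1.175032
Link Mar 2011→Apr 2011:
ΣP(Apr 2011)Q(Mar 2011) = 3763×13 + 3490×9 + 195×18 + 673×5 = 48919 + 31410 + 3510 + 3365 = 87204
ΣP(Mar 2011)Q(Mar 2011) = 3251×13 + 4080×9 + 156×18 + 532×5 = 42263 + 36720 + 2808 + 2660 = 84451
link = 87204/84451 = 1.032599
Chained index = 100 × 1.045147 × 1.175032 × 1.032599 = 126.8115

126.81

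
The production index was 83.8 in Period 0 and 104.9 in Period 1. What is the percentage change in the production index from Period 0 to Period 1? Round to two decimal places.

25.18%

Change = (104.9 − 83.8) / 83.8 × 100
       = 21.1 / 83.8 × 100 = 25.1790%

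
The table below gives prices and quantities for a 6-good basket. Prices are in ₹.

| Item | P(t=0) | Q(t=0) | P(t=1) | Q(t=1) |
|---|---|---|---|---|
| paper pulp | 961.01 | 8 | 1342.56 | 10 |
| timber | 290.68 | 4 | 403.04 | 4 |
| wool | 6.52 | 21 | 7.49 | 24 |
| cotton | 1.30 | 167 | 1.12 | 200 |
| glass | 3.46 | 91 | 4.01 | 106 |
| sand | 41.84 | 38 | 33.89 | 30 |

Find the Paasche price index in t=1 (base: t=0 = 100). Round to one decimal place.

Paasche price index uses current-period quantities as weights.
ΣP(t=1)·Q(t=1) = 1342.56×10 + 403.04×4 + 7.49×24 + 1.12×200 + 4.01×106 + 33.89×30 = 13425.6 + 1612.16 + 179.76 + 224 + 425.06 + 1016.7 = 16883.28
ΣP(t=0)·Q(t=1) = 961.01×10 + 290.68×4 + 6.52×24 + 1.30×200 + 3.46×106 + 41.84×30 = 9610.1 + 1162.72 + 156.48 + 260 + 366.76 + 1255.2 = 12811.26
Index = 16883.28 / 12811.26 × 100 = 131.7847

131.8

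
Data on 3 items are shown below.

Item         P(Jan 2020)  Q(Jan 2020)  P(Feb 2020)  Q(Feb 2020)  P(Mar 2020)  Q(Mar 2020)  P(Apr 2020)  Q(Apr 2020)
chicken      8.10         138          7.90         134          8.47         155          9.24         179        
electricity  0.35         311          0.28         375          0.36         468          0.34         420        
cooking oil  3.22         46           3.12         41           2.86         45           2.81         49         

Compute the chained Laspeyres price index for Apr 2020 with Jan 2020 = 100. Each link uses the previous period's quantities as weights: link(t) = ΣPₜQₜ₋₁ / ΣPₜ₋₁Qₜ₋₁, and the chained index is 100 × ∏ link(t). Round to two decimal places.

Link Jan 2020→Feb 2020:
ΣP(Feb 2020)Q(Jan 2020) = 7.90×138 + 0.28×311 + 3.12×46 = 1090.2 + 87.08 + 143.52 = 1320.8
ΣP(Jan 2020)Q(Jan 2020) = 8.10×138 + 0.35×311 + 3.22×46 = 1117.8 + 108.85 + 148.12 = 1374.77
link = 1320.8/1374.77 = 0.960743
Link Feb 2020→Mar 2020:
ΣP(Mar 2020)Q(Feb 2020) = 8.47×134 + 0.36×375 + 2.86×41 = 1134.98 + 135 + 117.26 = 1387.24
ΣP(Feb 2020)Q(Feb 2020) = 7.90×134 + 0.28×375 + 3.12×41 = 1058.6 + 105 + 127.92 = 1291.52
link = 1387.24/1291.52 = 1.074114
Link Mar 2020→Apr 2020:
ΣP(Apr 2020)Q(Mar 2020) = 9.24×155 + 0.34×468 + 2.81×45 = 1432.2 + 159.12 + 126.45 = 1717.77
ΣP(Mar 2020)Q(Mar 2020) = 8.47×155 + 0.36×468 + 2.86×45 = 1312.85 + 168.48 + 128.7 = 1610.03
link = 1717.77/1610.03 = 1.066918
Chained index = 100 × 0.960743 × 1.074114 × 1.066918 = 110.1003

110.10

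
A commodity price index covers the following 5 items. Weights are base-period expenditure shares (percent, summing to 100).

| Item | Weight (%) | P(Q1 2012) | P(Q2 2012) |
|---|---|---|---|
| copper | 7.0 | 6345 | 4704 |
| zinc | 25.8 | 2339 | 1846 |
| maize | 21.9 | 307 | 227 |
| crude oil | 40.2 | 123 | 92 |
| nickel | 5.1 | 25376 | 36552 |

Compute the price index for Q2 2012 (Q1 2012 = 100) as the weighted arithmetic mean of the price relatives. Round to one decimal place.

79.2

copper: 7.0 × (4704/6345) = 7.0 × 0.741371 = 5.1896
zinc: 25.8 × (1846/2339) = 25.8 × 0.789226 = 20.3620
maize: 21.9 × (227/307) = 21.9 × 0.739414 = 16.1932
crude oil: 40.2 × (92/123) = 40.2 × 0.747967 = 30.0683
nickel: 5.1 × (36552/25376) = 5.1 × 1.440416 = 7.3461
Index = Σ wᵢ·(p₁ᵢ/p₀ᵢ) = 5.1896 + 20.3620 + 16.1932 + 30.0683 + 7.3461 = 79.1592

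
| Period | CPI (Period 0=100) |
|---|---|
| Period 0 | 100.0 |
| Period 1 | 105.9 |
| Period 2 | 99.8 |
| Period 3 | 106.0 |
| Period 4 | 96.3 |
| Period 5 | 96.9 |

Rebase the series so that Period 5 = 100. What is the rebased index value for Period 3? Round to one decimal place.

Rebased(Period 3) = 106.0 / 96.9 × 100 = 109.3911

109.4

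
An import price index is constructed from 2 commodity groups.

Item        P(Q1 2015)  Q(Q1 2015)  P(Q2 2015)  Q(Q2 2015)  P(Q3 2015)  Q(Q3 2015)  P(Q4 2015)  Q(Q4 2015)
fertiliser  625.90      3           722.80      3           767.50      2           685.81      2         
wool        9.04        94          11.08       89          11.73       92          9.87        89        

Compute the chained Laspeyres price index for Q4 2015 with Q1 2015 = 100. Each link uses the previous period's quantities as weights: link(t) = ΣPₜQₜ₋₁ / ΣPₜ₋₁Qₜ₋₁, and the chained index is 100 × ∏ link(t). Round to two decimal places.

108.87

Link Q1 2015→Q2 2015:
ΣP(Q2 2015)Q(Q1 2015) = 722.80×3 + 11.08×94 = 2168.4 + 1041.52 = 3209.92
ΣP(Q1 2015)Q(Q1 2015) = 625.90×3 + 9.04×94 = 1877.7 + 849.76 = 2727.46
link = 3209.92/2727.46 = 1.176890
Link Q2 2015→Q3 2015:
ΣP(Q3 2015)Q(Q2 2015) = 767.50×3 + 11.73×89 = 2302.5 + 1043.97 = 3346.47
ΣP(Q2 2015)Q(Q2 2015) = 722.80×3 + 11.08×89 = 2168.4 + 986.12 = 3154.52
link = 3346.47/3154.52 = 1.060849
Link Q3 2015→Q4 2015:
ΣP(Q4 2015)Q(Q3 2015) = 685.81×2 + 9.87×92 = 1371.62 + 908.04 = 2279.66
ΣP(Q3 2015)Q(Q3 2015) = 767.50×2 + 11.73×92 = 1535 + 1079.16 = 2614.16
link = 2279.66/2614.16 = 0.872043
Chained index = 100 × 1.176890 × 1.060849 × 0.872043 = 108.8748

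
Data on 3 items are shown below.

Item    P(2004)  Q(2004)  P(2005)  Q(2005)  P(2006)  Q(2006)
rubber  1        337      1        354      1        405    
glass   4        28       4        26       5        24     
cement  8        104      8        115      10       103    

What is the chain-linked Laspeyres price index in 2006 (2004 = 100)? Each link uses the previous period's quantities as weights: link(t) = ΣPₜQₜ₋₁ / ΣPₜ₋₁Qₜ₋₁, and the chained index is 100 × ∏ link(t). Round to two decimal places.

118.58

Link 2004→2005:
ΣP(2005)Q(2004) = 1×337 + 4×28 + 8×104 = 337 + 112 + 832 = 1281
ΣP(2004)Q(2004) = 1×337 + 4×28 + 8×104 = 337 + 112 + 832 = 1281
link = 1281/1281 = 1.000000
Link 2005→2006:
ΣP(2006)Q(2005) = 1×354 + 5×26 + 10×115 = 354 + 130 + 1150 = 1634
ΣP(2005)Q(2005) = 1×354 + 4×26 + 8×115 = 354 + 104 + 920 = 1378
link = 1634/1378 = 1.185776
Chained index = 100 × 1.000000 × 1.185776 = 118.5776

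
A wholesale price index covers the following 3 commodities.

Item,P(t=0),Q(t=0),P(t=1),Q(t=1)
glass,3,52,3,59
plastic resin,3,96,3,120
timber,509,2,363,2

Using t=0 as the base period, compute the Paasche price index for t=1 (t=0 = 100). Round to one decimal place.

81.2

Paasche price index uses current-period quantities as weights.
ΣP(t=1)·Q(t=1) = 3×59 + 3×120 + 363×2 = 177 + 360 + 726 = 1263
ΣP(t=0)·Q(t=1) = 3×59 + 3×120 + 509×2 = 177 + 360 + 1018 = 1555
Index = 1263 / 1555 × 100 = 81.2219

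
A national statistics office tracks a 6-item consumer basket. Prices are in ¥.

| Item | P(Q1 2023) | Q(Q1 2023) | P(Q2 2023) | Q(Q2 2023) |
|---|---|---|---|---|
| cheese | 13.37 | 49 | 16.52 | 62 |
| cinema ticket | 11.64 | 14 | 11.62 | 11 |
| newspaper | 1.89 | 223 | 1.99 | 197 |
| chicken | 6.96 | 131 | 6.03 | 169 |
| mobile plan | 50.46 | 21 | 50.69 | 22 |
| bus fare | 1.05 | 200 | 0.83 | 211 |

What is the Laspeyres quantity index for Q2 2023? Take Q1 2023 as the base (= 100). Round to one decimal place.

Laspeyres quantity index uses base-period prices as weights.
ΣP(Q1 2023)·Q(Q2 2023) = 13.37×62 + 11.64×11 + 1.89×197 + 6.96×169 + 50.46×22 + 1.05×211 = 828.94 + 128.04 + 372.33 + 1176.24 + 1110.12 + 221.55 = 3837.22
ΣP(Q1 2023)·Q(Q1 2023) = 13.37×49 + 11.64×14 + 1.89×223 + 6.96×131 + 50.46×21 + 1.05×200 = 655.13 + 162.96 + 421.47 + 911.76 + 1059.66 + 210 = 3420.98
Index = 3837.22 / 3420.98 × 100 = 112.1673

112.2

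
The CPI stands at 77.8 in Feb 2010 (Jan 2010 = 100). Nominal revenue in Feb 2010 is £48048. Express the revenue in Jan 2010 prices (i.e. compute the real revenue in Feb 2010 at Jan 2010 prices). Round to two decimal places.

Real = Nominal ÷ (Index/100) = 48048 ÷ (77.8/100)
     = 48048 ÷ 0.778 = 61758.3548

61758.35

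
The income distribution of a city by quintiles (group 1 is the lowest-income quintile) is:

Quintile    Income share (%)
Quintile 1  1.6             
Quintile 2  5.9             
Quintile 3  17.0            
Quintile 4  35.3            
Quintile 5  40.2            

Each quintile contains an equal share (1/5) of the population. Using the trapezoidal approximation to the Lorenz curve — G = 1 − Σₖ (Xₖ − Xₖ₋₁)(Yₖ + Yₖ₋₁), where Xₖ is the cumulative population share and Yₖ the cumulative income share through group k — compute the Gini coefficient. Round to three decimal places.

Cumulative income shares Yₖ: 0.0160, 0.0750, 0.2450, 0.5980, 1.0000
Σ (Xₖ−Xₖ₋₁)(Yₖ+Yₖ₋₁) = (1/5)(0.0160+0.0000) + (1/5)(0.0750+0.0160) + (1/5)(0.2450+0.0750) + (1/5)(0.5980+0.2450) + (1/5)(1.0000+0.5980)
  = 0.0032 + 0.0182 + 0.0640 + 0.1686 + 0.3196 = 0.5736
G = 1 − 0.5736 = 0.4264

0.426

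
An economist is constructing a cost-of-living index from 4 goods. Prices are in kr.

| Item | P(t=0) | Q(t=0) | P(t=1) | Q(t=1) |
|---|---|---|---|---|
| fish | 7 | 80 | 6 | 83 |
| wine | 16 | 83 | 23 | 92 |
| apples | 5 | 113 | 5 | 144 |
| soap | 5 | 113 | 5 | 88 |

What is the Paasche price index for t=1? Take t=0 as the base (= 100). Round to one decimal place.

Paasche price index uses current-period quantities as weights.
ΣP(t=1)·Q(t=1) = 6×83 + 23×92 + 5×144 + 5×88 = 498 + 2116 + 720 + 440 = 3774
ΣP(t=0)·Q(t=1) = 7×83 + 16×92 + 5×144 + 5×88 = 581 + 1472 + 720 + 440 = 3213
Index = 3774 / 3213 × 100 = 117.4603

117.5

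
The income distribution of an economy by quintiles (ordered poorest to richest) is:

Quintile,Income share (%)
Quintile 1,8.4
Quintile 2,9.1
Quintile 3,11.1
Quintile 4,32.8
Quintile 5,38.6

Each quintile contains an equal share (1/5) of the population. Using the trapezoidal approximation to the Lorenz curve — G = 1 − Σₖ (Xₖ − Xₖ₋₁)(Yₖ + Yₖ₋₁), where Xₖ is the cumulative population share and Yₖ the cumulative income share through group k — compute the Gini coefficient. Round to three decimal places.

Cumulative income shares Yₖ: 0.0840, 0.1750, 0.2860, 0.6140, 1.0000
Σ (Xₖ−Xₖ₋₁)(Yₖ+Yₖ₋₁) = (1/5)(0.0840+0.0000) + (1/5)(0.1750+0.0840) + (1/5)(0.2860+0.1750) + (1/5)(0.6140+0.2860) + (1/5)(1.0000+0.6140)
  = 0.0168 + 0.0518 + 0.0922 + 0.1800 + 0.3228 = 0.6636
G = 1 − 0.6636 = 0.3364

0.336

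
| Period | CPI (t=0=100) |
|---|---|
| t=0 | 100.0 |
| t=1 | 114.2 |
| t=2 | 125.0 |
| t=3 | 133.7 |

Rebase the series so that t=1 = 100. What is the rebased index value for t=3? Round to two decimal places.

Rebased(t=3) = 133.7 / 114.2 × 100 = 117.0753

117.08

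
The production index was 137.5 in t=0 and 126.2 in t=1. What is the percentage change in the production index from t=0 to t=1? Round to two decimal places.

Change = (126.2 − 137.5) / 137.5 × 100
       = -11.3 / 137.5 × 100 = -8.2182%

-8.22%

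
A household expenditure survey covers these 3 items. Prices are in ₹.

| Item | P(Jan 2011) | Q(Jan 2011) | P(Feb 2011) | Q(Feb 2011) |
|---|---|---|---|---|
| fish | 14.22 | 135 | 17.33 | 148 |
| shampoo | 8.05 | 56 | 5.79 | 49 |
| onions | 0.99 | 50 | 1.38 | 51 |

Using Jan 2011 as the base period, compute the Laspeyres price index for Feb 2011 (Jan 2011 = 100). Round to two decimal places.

112.93

Laspeyres price index uses base-period quantities as weights.
ΣP(Feb 2011)·Q(Jan 2011) = 17.33×135 + 5.79×56 + 1.38×50 = 2339.55 + 324.24 + 69 = 2732.79
ΣP(Jan 2011)·Q(Jan 2011) = 14.22×135 + 8.05×56 + 0.99×50 = 1919.7 + 450.8 + 49.5 = 2420
Index = 2732.79 / 2420 × 100 = 112.9252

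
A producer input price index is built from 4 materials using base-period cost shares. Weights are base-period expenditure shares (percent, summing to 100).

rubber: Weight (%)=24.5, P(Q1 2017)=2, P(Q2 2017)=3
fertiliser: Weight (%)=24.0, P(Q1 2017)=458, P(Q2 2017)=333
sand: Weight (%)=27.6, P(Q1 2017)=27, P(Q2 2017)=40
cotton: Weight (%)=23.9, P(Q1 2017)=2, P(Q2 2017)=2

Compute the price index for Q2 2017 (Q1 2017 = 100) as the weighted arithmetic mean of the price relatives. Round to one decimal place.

rubber: 24.5 × (3/2) = 24.5 × 1.500000 = 36.7500
fertiliser: 24.0 × (333/458) = 24.0 × 0.727074 = 17.4498
sand: 27.6 × (40/27) = 27.6 × 1.481481 = 40.8889
cotton: 23.9 × (2/2) = 23.9 × 1.000000 = 23.9000
Index = Σ wᵢ·(p₁ᵢ/p₀ᵢ) = 36.7500 + 17.4498 + 40.8889 + 23.9000 = 118.9887

119.0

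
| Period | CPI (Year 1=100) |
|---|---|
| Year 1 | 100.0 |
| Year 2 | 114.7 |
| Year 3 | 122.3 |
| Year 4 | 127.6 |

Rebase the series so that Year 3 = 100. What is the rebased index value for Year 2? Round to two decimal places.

Rebased(Year 2) = 114.7 / 122.3 × 100 = 93.7858

93.79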